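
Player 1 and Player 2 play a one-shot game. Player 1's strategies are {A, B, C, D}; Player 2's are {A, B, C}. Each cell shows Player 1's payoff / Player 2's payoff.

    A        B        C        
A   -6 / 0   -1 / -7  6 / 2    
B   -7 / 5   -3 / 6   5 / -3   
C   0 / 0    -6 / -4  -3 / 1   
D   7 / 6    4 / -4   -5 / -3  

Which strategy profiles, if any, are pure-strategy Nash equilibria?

Find each player's best response to every opponent strategy; NE are the intersections.
Player 1's best responses — vs A: D (payoff 7); vs B: D (payoff 4); vs C: A (payoff 6).
Player 2's best responses — vs A: C (payoff 2); vs B: B (payoff 6); vs C: C (payoff 1); vs D: A (payoff 6).
Mutual best responses occur at (A, C) and (D, A); at each, neither player gains by switching.

(A, C) and (D, A)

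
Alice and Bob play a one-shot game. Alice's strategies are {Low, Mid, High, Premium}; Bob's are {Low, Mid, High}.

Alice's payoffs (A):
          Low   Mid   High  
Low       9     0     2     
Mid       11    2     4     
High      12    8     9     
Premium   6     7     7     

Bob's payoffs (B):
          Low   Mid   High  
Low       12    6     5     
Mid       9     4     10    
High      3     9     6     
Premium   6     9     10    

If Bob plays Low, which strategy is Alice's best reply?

With Bob fixed at Low, Alice's payoffs are: Low → 9, Mid → 11, High → 12, Premium → 6.
The maximum is 12, achieved by High.

High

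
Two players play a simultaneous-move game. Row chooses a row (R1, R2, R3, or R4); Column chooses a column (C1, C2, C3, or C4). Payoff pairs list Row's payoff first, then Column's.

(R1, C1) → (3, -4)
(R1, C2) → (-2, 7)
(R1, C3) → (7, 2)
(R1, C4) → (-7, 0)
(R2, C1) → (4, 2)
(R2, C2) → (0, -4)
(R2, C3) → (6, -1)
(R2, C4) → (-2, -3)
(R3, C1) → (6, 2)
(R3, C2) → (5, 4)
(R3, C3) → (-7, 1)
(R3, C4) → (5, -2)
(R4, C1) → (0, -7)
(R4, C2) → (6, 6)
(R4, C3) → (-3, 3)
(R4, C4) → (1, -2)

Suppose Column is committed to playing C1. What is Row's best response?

R3

With Column fixed at C1, Row's payoffs are: R1 → 3, R2 → 4, R3 → 6, R4 → 0.
The maximum is 6, achieved by R3.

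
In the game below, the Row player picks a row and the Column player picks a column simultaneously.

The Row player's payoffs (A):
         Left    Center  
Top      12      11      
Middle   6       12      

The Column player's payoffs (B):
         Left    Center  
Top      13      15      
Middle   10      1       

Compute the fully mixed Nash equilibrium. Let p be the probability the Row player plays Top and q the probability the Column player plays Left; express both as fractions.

Each player's mixing probability is pinned down by making the *other* player indifferent.
The Column player indifferent between Left and Center: p·13 + (1−p)·10 = p·15 + (1−p)·1 ⟹ 10 + 3p = 1 + 14p ⟹ p = 9/11.
The Row player indifferent between Top and Middle: q·12 + (1−q)·11 = q·6 + (1−q)·12 ⟹ 11 + 1q = 12 + (-6)q ⟹ q = 1/7.

p = 9/11, q = 1/7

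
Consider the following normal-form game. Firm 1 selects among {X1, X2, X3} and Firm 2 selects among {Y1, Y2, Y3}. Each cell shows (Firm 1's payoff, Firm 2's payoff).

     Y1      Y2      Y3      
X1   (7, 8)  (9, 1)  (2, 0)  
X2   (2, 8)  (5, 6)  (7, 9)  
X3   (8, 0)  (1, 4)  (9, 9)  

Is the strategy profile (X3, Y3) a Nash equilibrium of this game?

Yes

Holding Firm 2 at Y3: Firm 1 gets 9 from X3, versus 2 from X1, 7 from X2. No profitable deviation for Firm 1.
Holding Firm 1 at X3: Firm 2 gets 9 from Y3, versus 0 from Y1, 4 from Y2. No profitable deviation for Firm 2 either.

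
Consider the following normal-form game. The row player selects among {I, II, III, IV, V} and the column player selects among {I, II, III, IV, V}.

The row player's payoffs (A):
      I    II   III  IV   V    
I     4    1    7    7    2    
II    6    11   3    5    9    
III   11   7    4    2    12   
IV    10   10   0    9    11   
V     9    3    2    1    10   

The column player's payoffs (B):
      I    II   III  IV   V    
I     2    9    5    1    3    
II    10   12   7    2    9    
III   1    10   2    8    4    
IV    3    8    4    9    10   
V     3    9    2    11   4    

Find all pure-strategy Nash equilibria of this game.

(II, II)

Check mutual best responses: a cell is a NE iff neither player can gain by unilaterally deviating.
The row player's best responses — vs I: III (payoff 11); vs II: II (payoff 11); vs III: I (payoff 7); vs IV: IV (payoff 9); vs V: III (payoff 12).
The column player's best responses — vs I: II (payoff 9); vs II: II (payoff 12); vs III: II (payoff 10); vs IV: V (payoff 10); vs V: IV (payoff 11).
The only mutual best response is (II, II); neither player gains by switching there.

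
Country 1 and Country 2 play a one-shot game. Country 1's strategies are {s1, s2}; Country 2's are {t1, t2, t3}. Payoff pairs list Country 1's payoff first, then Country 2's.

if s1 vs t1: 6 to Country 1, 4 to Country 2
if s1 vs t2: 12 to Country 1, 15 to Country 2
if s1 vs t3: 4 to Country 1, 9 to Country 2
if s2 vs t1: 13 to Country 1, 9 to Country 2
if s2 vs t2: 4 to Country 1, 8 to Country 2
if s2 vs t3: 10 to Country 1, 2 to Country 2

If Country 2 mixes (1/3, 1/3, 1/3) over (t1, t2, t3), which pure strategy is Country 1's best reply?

Country 1's best reply maximizes expected payoff against the mix.
s1: (1/3)·6 + (1/3)·12 + (1/3)·4 = 22/3
s2: (1/3)·13 + (1/3)·4 + (1/3)·10 = 9
Highest expected payoff is 9, from s2.

s2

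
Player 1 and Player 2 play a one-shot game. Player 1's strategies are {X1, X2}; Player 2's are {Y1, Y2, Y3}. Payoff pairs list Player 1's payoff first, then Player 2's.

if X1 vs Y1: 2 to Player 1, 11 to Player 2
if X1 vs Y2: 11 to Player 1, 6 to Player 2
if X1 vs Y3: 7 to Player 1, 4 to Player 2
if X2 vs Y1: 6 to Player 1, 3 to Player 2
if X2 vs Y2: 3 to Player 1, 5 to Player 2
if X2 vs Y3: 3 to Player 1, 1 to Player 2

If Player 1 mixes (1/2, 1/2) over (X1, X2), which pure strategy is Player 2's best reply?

Compute Player 2's expected payoff from each pure strategy against the given mix.
Y1: (1/2)·11 + (1/2)·3 = 7
Y2: (1/2)·6 + (1/2)·5 = 11/2
Y3: (1/2)·4 + (1/2)·1 = 5/2
Highest expected payoff is 7, from Y1.

Y1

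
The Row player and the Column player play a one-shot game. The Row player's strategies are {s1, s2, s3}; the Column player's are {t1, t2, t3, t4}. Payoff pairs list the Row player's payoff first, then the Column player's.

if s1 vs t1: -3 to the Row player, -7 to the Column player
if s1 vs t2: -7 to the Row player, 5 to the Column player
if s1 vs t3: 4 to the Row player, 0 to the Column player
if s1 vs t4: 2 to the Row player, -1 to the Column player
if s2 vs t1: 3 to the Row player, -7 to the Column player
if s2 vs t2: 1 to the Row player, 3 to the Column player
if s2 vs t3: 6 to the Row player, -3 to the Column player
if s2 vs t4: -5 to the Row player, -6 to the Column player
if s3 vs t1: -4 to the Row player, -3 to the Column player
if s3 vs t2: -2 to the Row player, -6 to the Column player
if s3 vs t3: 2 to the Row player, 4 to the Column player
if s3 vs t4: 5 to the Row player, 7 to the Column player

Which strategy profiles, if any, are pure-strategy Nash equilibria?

Find each player's best response to every opponent strategy; NE are the intersections.
The Row player's best responses — vs t1: s2 (payoff 3); vs t2: s2 (payoff 1); vs t3: s2 (payoff 6); vs t4: s3 (payoff 5).
The Column player's best responses — vs s1: t2 (payoff 5); vs s2: t2 (payoff 3); vs s3: t4 (payoff 7).
Mutual best responses occur at (s2, t2) and (s3, t4); at each, neither player gains by switching.

(s2, t2) and (s3, t4)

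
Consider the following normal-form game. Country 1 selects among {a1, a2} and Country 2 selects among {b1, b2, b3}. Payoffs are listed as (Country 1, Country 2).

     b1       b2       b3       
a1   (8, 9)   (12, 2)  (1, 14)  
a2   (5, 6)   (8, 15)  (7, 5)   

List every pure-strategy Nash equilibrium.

None

Find each player's best response to every opponent strategy; NE are the intersections.
Country 1's best responses — vs b1: a1 (payoff 8); vs b2: a1 (payoff 12); vs b3: a2 (payoff 7).
Country 2's best responses — vs a1: b3 (payoff 14); vs a2: b2 (payoff 15).
No cell has both players best-responding. For instance, Country 1's best reply to b1 is a1, but against a1 Country 2 prefers b3 over b1.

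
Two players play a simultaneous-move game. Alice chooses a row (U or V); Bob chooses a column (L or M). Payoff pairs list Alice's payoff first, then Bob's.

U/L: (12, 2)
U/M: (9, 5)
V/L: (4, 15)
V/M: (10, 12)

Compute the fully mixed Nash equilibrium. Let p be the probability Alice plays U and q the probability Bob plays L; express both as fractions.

In a mixed NE each player is indifferent between their pure strategies, so the opponent's mix sets the indifference.
Bob indifferent between L and M: p·2 + (1−p)·15 = p·5 + (1−p)·12 ⟹ 15 + (-13)p = 12 + (-7)p ⟹ p = 1/2.
Alice indifferent between U and V: q·12 + (1−q)·9 = q·4 + (1−q)·10 ⟹ 9 + 3q = 10 + (-6)q ⟹ q = 1/9.

p = 1/2, q = 1/9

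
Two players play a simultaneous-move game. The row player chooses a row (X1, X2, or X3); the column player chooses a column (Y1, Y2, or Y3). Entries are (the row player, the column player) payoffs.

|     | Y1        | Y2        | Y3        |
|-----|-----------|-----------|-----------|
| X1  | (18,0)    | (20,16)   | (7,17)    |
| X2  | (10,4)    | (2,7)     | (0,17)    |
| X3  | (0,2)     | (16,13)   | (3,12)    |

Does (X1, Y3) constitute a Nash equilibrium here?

Yes

Holding the column player at Y3: the row player gets 7 from X1, versus 0 from X2, 3 from X3. No profitable deviation for the row player.
Holding the row player at X1: the column player gets 17 from Y3, versus 0 from Y1, 16 from Y2. No profitable deviation for the column player either.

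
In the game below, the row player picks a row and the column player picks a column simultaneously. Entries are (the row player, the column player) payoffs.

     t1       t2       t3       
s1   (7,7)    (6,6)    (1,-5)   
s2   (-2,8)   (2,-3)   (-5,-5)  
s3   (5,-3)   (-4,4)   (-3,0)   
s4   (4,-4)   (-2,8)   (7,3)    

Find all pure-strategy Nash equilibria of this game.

(s1, t1)

Check mutual best responses: a cell is a NE iff neither player can gain by unilaterally deviating.
The row player's best responses — vs t1: s1 (payoff 7); vs t2: s1 (payoff 6); vs t3: s4 (payoff 7).
The column player's best responses — vs s1: t1 (payoff 7); vs s2: t1 (payoff 8); vs s3: t2 (payoff 4); vs s4: t2 (payoff 8).
The only mutual best response is (s1, t1); neither player gains by switching there.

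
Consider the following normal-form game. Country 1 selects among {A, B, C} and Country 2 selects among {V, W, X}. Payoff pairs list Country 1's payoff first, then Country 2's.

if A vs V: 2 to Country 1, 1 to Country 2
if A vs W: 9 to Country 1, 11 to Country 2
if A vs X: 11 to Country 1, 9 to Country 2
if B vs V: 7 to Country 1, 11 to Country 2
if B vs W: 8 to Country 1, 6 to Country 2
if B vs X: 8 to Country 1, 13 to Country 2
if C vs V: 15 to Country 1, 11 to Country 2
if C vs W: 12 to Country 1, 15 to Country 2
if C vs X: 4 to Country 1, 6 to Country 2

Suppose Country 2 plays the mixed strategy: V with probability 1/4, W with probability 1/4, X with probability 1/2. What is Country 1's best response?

Compute Country 1's expected payoff from each pure strategy against the given mix.
A: (1/4)·2 + (1/4)·9 + (1/2)·11 = 33/4
B: (1/4)·7 + (1/4)·8 + (1/2)·8 = 31/4
C: (1/4)·15 + (1/4)·12 + (1/2)·4 = 35/4
Highest expected payoff is 35/4, from C.

C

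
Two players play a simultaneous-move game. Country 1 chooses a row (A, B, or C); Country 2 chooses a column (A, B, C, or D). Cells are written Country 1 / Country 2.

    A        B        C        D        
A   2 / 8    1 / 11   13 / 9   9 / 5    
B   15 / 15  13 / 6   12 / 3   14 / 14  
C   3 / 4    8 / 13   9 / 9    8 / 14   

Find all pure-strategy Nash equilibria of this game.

Find each player's best response to every opponent strategy; NE are the intersections.
Country 1's best responses — vs A: B (payoff 15); vs B: B (payoff 13); vs C: A (payoff 13); vs D: B (payoff 14).
Country 2's best responses — vs A: B (payoff 11); vs B: A (payoff 15); vs C: D (payoff 14).
The only mutual best response is (B, A); neither player gains by switching there.

(B, A)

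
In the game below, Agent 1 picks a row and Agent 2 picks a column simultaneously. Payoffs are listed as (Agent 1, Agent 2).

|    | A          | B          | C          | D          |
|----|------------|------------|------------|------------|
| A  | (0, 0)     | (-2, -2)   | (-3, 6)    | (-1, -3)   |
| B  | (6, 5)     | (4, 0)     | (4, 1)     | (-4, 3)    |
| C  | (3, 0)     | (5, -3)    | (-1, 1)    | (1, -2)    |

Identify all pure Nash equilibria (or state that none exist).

(B, A)

Find each player's best response to every opponent strategy; NE are the intersections.
Agent 1's best responses — vs A: B (payoff 6); vs B: C (payoff 5); vs C: B (payoff 4); vs D: C (payoff 1).
Agent 2's best responses — vs A: C (payoff 6); vs B: A (payoff 5); vs C: C (payoff 1).
The only mutual best response is (B, A); neither player gains by switching there.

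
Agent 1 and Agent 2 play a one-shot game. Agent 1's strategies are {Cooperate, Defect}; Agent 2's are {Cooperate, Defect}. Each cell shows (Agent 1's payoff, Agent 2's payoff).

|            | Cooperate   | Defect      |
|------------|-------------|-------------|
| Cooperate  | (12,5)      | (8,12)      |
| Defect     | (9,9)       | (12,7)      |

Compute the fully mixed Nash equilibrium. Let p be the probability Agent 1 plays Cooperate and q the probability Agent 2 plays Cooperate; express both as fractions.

Each player's mixing probability is pinned down by making the *other* player indifferent.
Agent 2 indifferent between Cooperate and Defect: p·5 + (1−p)·9 = p·12 + (1−p)·7 ⟹ 9 + (-4)p = 7 + 5p ⟹ p = 2/9.
Agent 1 indifferent between Cooperate and Defect: q·12 + (1−q)·8 = q·9 + (1−q)·12 ⟹ 8 + 4q = 12 + (-3)q ⟹ q = 4/7.

p = 2/9, q = 4/7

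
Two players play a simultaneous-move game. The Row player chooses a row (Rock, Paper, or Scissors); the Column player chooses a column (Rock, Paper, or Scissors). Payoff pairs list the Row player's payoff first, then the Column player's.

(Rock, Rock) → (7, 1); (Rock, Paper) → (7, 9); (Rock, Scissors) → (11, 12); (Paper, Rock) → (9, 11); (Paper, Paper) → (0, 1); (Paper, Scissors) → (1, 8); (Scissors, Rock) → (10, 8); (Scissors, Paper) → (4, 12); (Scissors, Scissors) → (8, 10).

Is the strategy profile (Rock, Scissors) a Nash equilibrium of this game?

Holding the Column player at Scissors: the Row player gets 11 from Rock, versus 1 from Paper, 8 from Scissors. No profitable deviation for the Row player.
Holding the Row player at Rock: the Column player gets 12 from Scissors, versus 1 from Rock, 9 from Paper. No profitable deviation for the Column player either.

Yes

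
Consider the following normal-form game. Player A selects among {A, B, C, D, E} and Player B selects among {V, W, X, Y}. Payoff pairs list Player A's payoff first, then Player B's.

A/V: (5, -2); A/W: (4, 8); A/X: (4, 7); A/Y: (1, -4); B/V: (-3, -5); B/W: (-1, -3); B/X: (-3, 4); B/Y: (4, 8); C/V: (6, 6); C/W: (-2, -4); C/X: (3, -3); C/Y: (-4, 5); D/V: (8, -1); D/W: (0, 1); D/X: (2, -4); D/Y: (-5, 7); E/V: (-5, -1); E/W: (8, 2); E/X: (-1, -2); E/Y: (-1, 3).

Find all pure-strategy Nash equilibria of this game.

(B, Y)

Find each player's best response to every opponent strategy; NE are the intersections.
Player A's best responses — vs V: D (payoff 8); vs W: E (payoff 8); vs X: A (payoff 4); vs Y: B (payoff 4).
Player B's best responses — vs A: W (payoff 8); vs B: Y (payoff 8); vs C: V (payoff 6); vs D: Y (payoff 7); vs E: Y (payoff 3).
The only mutual best response is (B, Y); neither player gains by switching there.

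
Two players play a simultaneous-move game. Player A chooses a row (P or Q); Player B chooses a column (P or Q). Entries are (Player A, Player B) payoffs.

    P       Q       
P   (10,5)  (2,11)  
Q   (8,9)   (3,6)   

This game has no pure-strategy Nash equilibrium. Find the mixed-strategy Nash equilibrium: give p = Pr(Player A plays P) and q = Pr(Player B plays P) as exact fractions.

Each player's mixing probability is pinned down by making the *other* player indifferent.
Player B indifferent between P and Q: p·5 + (1−p)·9 = p·11 + (1−p)·6 ⟹ 9 + (-4)p = 6 + 5p ⟹ p = 1/3.
Player A indifferent between P and Q: q·10 + (1−q)·2 = q·8 + (1−q)·3 ⟹ 2 + 8q = 3 + 5q ⟹ q = 1/3.

p = 1/3, q = 1/3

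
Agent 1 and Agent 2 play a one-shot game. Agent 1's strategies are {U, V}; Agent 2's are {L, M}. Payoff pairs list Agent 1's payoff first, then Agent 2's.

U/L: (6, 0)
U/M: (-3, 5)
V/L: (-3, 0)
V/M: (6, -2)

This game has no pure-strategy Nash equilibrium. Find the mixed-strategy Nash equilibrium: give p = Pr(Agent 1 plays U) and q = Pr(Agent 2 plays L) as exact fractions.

p = 2/7, q = 1/2

Each player's mixing probability is pinned down by making the *other* player indifferent.
Agent 2 indifferent between L and M: p·0 + (1−p)·0 = p·5 + (1−p)·(-2) ⟹ 0 + 0p = (-2) + 7p ⟹ p = 2/7.
Agent 1 indifferent between U and V: q·6 + (1−q)·(-3) = q·(-3) + (1−q)·6 ⟹ (-3) + 9q = 6 + (-9)q ⟹ q = 1/2.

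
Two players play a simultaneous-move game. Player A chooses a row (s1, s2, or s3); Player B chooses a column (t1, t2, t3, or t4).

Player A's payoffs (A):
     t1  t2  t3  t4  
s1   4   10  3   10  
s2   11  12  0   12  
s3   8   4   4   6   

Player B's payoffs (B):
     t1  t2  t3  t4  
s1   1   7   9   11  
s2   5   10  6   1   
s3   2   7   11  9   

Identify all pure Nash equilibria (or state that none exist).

(s2, t2) and (s3, t3)

A profile is a Nash equilibrium when each player is best-responding to the other.
Player A's best responses — vs t1: s2 (payoff 11); vs t2: s2 (payoff 12); vs t3: s3 (payoff 4); vs t4: s2 (payoff 12).
Player B's best responses — vs s1: t4 (payoff 11); vs s2: t2 (payoff 10); vs s3: t3 (payoff 11).
Mutual best responses occur at (s2, t2) and (s3, t3); at each, neither player gains by switching.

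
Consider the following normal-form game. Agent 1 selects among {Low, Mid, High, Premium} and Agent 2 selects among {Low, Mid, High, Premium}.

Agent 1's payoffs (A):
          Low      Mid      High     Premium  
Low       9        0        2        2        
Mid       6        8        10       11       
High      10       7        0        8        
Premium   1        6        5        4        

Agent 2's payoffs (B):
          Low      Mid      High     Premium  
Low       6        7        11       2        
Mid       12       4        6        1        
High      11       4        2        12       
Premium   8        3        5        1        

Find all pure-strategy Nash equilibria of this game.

None

Find each player's best response to every opponent strategy; NE are the intersections.
Agent 1's best responses — vs Low: High (payoff 10); vs Mid: Mid (payoff 8); vs High: Mid (payoff 10); vs Premium: Mid (payoff 11).
Agent 2's best responses — vs Low: High (payoff 11); vs Mid: Low (payoff 12); vs High: Premium (payoff 12); vs Premium: Low (payoff 8).
No cell has both players best-responding. For instance, Agent 1's best reply to Low is High, but against High Agent 2 prefers Premium over Low.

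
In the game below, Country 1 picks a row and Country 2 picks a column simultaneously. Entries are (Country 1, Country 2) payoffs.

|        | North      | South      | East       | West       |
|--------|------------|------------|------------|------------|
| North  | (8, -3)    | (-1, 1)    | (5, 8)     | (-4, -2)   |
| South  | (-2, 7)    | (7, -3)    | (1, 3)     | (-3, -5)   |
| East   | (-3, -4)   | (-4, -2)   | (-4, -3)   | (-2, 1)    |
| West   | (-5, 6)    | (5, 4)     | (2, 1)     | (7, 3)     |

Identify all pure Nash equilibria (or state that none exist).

(North, East)

Check mutual best responses: a cell is a NE iff neither player can gain by unilaterally deviating.
Country 1's best responses — vs North: North (payoff 8); vs South: South (payoff 7); vs East: North (payoff 5); vs West: West (payoff 7).
Country 2's best responses — vs North: East (payoff 8); vs South: North (payoff 7); vs East: West (payoff 1); vs West: North (payoff 6).
The only mutual best response is (North, East); neither player gains by switching there.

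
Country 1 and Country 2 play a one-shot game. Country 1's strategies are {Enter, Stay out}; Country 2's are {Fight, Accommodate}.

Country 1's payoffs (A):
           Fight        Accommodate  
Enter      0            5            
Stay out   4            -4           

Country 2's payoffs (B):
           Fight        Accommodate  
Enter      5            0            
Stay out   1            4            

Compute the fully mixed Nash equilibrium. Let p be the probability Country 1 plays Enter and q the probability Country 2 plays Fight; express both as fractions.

In a mixed NE each player is indifferent between their pure strategies, so the opponent's mix sets the indifference.
Country 2 indifferent between Fight and Accommodate: p·5 + (1−p)·1 = p·0 + (1−p)·4 ⟹ 1 + 4p = 4 + (-4)p ⟹ p = 3/8.
Country 1 indifferent between Enter and Stay out: q·0 + (1−q)·5 = q·4 + (1−q)·(-4) ⟹ 5 + (-5)q = (-4) + 8q ⟹ q = 9/13.

p = 3/8, q = 9/13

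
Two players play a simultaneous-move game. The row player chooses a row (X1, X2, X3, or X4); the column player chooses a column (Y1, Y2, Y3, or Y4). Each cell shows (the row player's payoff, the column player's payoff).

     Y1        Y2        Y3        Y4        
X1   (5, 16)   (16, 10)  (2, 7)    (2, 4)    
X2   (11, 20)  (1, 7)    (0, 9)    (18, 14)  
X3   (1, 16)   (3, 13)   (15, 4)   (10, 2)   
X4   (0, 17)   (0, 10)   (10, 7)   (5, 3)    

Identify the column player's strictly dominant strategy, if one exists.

Y1

A strategy is strictly dominant if it gives the column player a strictly higher payoff than every other strategy, against every choice by the opponent.
Y1 strictly dominates: vs X1: 16 > each of {10, 7, 4}; vs X2: 20 > each of {7, 9, 14}; vs X3: 16 > each of {13, 4, 2}; vs X4: 17 > each of {10, 7, 3}.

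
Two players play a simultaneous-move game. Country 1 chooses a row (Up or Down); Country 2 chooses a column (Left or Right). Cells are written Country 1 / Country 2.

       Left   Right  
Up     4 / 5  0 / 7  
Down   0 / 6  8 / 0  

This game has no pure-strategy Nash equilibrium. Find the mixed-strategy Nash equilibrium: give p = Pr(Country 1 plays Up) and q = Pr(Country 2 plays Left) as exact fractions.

p = 3/4, q = 2/3

In a mixed NE each player is indifferent between their pure strategies, so the opponent's mix sets the indifference.
Country 2 indifferent between Left and Right: p·5 + (1−p)·6 = p·7 + (1−p)·0 ⟹ 6 + (-1)p = 0 + 7p ⟹ p = 3/4.
Country 1 indifferent between Up and Down: q·4 + (1−q)·0 = q·0 + (1−q)·8 ⟹ 0 + 4q = 8 + (-8)q ⟹ q = 2/3.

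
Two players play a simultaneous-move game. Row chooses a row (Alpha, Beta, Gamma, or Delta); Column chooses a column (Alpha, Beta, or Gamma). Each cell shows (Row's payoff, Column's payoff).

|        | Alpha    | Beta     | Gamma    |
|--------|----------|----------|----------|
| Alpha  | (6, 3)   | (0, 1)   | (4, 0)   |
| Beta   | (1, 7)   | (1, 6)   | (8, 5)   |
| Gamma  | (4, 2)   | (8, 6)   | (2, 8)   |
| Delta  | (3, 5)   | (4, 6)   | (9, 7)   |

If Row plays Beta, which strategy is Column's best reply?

Alpha

With Row fixed at Beta, Column's payoffs are: Alpha → 7, Beta → 6, Gamma → 5.
The maximum is 7, achieved by Alpha.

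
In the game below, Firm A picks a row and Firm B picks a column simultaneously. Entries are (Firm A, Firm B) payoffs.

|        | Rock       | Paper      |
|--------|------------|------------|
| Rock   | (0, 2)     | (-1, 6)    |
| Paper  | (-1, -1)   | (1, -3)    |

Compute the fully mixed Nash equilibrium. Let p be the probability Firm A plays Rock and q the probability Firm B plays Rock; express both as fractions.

Each player's mixing probability is pinned down by making the *other* player indifferent.
Firm B indifferent between Rock and Paper: p·2 + (1−p)·(-1) = p·6 + (1−p)·(-3) ⟹ (-1) + 3p = (-3) + 9p ⟹ p = 1/3.
Firm A indifferent between Rock and Paper: q·0 + (1−q)·(-1) = q·(-1) + (1−q)·1 ⟹ (-1) + 1q = 1 + (-2)q ⟹ q = 2/3.

p = 1/3, q = 2/3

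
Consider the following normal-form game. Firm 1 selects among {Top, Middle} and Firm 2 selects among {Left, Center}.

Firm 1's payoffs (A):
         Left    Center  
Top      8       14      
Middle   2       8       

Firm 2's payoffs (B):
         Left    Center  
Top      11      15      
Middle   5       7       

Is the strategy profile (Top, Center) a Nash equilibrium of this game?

Yes

Holding Firm 2 at Center: Firm 1 gets 14 from Top, versus 8 from Middle. No profitable deviation for Firm 1.
Holding Firm 1 at Top: Firm 2 gets 15 from Center, versus 11 from Left. No profitable deviation for Firm 2 either.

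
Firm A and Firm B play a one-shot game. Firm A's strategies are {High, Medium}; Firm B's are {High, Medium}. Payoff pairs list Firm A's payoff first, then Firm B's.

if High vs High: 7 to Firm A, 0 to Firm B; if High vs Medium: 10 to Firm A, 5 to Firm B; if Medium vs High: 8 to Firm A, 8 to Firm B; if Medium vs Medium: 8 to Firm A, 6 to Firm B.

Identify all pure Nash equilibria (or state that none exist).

(High, Medium) and (Medium, High)

Find each player's best response to every opponent strategy; NE are the intersections.
Firm A's best responses — vs High: Medium (payoff 8); vs Medium: High (payoff 10).
Firm B's best responses — vs High: Medium (payoff 5); vs Medium: High (payoff 8).
Mutual best responses occur at (High, Medium) and (Medium, High); at each, neither player gains by switching.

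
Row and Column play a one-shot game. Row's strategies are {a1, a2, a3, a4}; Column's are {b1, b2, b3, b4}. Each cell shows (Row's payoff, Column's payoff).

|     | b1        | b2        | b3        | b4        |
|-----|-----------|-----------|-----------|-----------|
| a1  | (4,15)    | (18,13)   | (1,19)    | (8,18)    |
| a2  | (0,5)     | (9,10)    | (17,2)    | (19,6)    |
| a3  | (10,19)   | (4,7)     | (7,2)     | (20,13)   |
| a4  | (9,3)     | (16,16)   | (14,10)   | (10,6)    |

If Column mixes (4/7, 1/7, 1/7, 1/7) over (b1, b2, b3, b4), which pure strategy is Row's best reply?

Row's best reply maximizes expected payoff against the mix.
a1: (4/7)·4 + (1/7)·18 + (1/7)·1 + (1/7)·8 = 43/7
a2: (4/7)·0 + (1/7)·9 + (1/7)·17 + (1/7)·19 = 45/7
a3: (4/7)·10 + (1/7)·4 + (1/7)·7 + (1/7)·20 = 71/7
a4: (4/7)·9 + (1/7)·16 + (1/7)·14 + (1/7)·10 = 76/7
Highest expected payoff is 76/7, from a4.

a4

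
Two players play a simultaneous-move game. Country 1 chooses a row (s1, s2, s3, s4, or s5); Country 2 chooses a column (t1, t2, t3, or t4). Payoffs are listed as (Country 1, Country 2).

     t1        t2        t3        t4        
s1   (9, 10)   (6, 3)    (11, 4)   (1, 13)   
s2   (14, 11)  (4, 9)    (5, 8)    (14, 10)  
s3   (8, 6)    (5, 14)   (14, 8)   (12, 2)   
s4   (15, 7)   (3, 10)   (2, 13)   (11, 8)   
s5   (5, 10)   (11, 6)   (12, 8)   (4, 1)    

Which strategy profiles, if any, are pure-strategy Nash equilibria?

Check mutual best responses: a cell is a NE iff neither player can gain by unilaterally deviating.
Country 1's best responses — vs t1: s4 (payoff 15); vs t2: s5 (payoff 11); vs t3: s3 (payoff 14); vs t4: s2 (payoff 14).
Country 2's best responses — vs s1: t4 (payoff 13); vs s2: t1 (payoff 11); vs s3: t2 (payoff 14); vs s4: t3 (payoff 13); vs s5: t1 (payoff 10).
No cell has both players best-responding. For instance, Country 1's best reply to t1 is s4, but against s4 Country 2 prefers t3 over t1.

No pure-strategy Nash equilibrium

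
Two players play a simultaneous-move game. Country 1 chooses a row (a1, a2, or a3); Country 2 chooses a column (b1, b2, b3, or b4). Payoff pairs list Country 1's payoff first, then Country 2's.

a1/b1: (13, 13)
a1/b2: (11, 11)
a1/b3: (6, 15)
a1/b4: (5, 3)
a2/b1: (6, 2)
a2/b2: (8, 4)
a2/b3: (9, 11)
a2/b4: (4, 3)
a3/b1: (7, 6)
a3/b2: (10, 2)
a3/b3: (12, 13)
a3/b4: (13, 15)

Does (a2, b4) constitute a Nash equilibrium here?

No

Holding Country 2 at b4: Country 1 gets 4 from a2 but could get 13 by switching to a3. Country 1 has a profitable deviation.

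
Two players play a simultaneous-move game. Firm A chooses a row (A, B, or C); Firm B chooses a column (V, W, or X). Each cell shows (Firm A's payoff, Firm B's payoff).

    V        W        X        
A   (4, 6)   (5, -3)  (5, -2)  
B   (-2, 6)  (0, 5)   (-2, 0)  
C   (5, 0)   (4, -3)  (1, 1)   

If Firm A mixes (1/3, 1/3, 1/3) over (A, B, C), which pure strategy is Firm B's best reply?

V

Firm B's best reply maximizes expected payoff against the mix.
V: (1/3)·6 + (1/3)·6 + (1/3)·0 = 4
W: (1/3)·(-3) + (1/3)·5 + (1/3)·(-3) = -1/3
X: (1/3)·(-2) + (1/3)·0 + (1/3)·1 = -1/3
Highest expected payoff is 4, from V.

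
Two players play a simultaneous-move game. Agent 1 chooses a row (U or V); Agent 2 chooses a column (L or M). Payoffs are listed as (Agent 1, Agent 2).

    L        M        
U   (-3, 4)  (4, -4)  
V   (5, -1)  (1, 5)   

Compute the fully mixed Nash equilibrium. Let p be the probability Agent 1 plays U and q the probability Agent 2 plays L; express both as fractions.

Each player's mixing probability is pinned down by making the *other* player indifferent.
Agent 2 indifferent between L and M: p·4 + (1−p)·(-1) = p·(-4) + (1−p)·5 ⟹ (-1) + 5p = 5 + (-9)p ⟹ p = 3/7.
Agent 1 indifferent between U and V: q·(-3) + (1−q)·4 = q·5 + (1−q)·1 ⟹ 4 + (-7)q = 1 + 4q ⟹ q = 3/11.

p = 3/7, q = 3/11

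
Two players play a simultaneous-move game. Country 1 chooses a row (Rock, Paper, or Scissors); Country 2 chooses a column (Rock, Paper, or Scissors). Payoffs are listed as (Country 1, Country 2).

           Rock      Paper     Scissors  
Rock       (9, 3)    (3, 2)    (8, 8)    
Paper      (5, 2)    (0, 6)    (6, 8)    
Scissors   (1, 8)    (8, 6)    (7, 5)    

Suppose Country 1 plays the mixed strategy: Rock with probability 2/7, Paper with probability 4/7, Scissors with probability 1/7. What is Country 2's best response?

Country 2's best reply maximizes expected payoff against the mix.
Rock: (2/7)·3 + (4/7)·2 + (1/7)·8 = 22/7
Paper: (2/7)·2 + (4/7)·6 + (1/7)·6 = 34/7
Scissors: (2/7)·8 + (4/7)·8 + (1/7)·5 = 53/7
Highest expected payoff is 53/7, from Scissors.

Scissors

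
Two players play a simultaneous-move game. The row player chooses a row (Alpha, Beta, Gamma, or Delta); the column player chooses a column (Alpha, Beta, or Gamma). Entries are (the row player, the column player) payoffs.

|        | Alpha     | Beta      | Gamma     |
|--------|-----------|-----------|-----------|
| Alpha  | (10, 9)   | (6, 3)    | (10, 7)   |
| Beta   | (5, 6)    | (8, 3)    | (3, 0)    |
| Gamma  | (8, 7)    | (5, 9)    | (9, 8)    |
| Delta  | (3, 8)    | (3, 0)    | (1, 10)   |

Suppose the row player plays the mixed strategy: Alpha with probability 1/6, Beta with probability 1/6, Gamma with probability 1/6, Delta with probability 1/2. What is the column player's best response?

Compute the column player's expected payoff from each pure strategy against the given mix.
Alpha: (1/6)·9 + (1/6)·6 + (1/6)·7 + (1/2)·8 = 23/3
Beta: (1/6)·3 + (1/6)·3 + (1/6)·9 + (1/2)·0 = 5/2
Gamma: (1/6)·7 + (1/6)·0 + (1/6)·8 + (1/2)·10 = 15/2
Highest expected payoff is 23/3, from Alpha.

Alpha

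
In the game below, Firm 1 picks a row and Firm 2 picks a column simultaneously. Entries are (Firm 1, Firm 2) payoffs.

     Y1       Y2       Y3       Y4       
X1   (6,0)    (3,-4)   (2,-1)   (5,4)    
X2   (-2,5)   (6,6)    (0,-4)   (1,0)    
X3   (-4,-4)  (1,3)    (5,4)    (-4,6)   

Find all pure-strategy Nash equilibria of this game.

Find each player's best response to every opponent strategy; NE are the intersections.
Firm 1's best responses — vs Y1: X1 (payoff 6); vs Y2: X2 (payoff 6); vs Y3: X3 (payoff 5); vs Y4: X1 (payoff 5).
Firm 2's best responses — vs X1: Y4 (payoff 4); vs X2: Y2 (payoff 6); vs X3: Y4 (payoff 6).
Mutual best responses occur at (X1, Y4) and (X2, Y2); at each, neither player gains by switching.

(X1, Y4) and (X2, Y2)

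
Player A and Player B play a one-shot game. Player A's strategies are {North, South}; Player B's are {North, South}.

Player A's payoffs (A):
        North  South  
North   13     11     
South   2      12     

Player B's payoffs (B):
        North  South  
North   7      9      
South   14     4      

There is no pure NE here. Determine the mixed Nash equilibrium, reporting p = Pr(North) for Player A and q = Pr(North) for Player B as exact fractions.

p = 5/6, q = 1/12

In a mixed NE each player is indifferent between their pure strategies, so the opponent's mix sets the indifference.
Player B indifferent between North and South: p·7 + (1−p)·14 = p·9 + (1−p)·4 ⟹ 14 + (-7)p = 4 + 5p ⟹ p = 5/6.
Player A indifferent between North and South: q·13 + (1−q)·11 = q·2 + (1−q)·12 ⟹ 11 + 2q = 12 + (-10)q ⟹ q = 1/12.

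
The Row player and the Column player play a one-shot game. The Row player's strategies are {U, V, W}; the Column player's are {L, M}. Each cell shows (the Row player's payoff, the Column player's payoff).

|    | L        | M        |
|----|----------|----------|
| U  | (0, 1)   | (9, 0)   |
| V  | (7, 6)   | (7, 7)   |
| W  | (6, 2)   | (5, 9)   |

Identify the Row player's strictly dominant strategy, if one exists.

No strictly dominant strategy

A strategy is strictly dominant if it gives the Row player a strictly higher payoff than every other strategy, against every choice by the opponent.
U is not dominant: against L, V gives 7 > 0.
V is not dominant: against M, U gives 9 > 7.
W is not dominant: against L, V gives 7 > 6.
No single strategy is best against every opponent action.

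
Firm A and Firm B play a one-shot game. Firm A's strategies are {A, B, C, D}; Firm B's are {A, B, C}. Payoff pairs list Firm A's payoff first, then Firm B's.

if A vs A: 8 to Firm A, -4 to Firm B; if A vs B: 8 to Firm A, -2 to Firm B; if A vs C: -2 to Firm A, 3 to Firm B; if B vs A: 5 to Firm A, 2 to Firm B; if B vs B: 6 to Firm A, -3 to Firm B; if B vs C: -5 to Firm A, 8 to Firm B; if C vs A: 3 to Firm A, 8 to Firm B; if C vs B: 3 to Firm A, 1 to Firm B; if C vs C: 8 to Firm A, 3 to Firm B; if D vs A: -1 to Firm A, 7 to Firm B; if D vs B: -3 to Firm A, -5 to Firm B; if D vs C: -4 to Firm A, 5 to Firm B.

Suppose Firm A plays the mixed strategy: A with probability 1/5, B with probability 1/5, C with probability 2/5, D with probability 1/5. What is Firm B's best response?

C

Compute Firm B's expected payoff from each pure strategy against the given mix.
A: (1/5)·(-4) + (1/5)·2 + (2/5)·8 + (1/5)·7 = 21/5
B: (1/5)·(-2) + (1/5)·(-3) + (2/5)·1 + (1/5)·(-5) = -8/5
C: (1/5)·3 + (1/5)·8 + (2/5)·3 + (1/5)·5 = 22/5
Highest expected payoff is 22/5, from C.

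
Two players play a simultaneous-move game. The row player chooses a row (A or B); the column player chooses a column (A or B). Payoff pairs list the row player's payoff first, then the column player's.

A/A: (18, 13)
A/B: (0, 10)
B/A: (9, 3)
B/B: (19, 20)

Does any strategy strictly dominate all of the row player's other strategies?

No strictly dominant strategy

Check whether one of the row player's strategies beats all alternatives regardless of what the opponent does.
A is not dominant: against B, B gives 19 > 0.
B is not dominant: against A, A gives 18 > 9.
No single strategy is best against every opponent action.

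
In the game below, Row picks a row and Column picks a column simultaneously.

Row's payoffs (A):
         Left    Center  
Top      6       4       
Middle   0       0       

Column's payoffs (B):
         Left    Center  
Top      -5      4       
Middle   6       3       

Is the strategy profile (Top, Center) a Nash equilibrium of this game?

Yes

Holding Column at Center: Row gets 4 from Top, versus 0 from Middle. No profitable deviation for Row.
Holding Row at Top: Column gets 4 from Center, versus -5 from Left. No profitable deviation for Column either.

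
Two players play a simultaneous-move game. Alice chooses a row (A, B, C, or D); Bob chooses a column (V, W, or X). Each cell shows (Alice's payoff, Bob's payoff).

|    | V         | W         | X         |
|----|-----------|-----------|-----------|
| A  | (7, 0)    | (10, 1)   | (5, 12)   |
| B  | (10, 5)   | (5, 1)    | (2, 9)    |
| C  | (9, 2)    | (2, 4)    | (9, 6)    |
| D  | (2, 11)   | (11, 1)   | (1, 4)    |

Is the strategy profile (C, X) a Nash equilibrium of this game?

Yes

Holding Bob at X: Alice gets 9 from C, versus 5 from A, 2 from B, 1 from D. No profitable deviation for Alice.
Holding Alice at C: Bob gets 6 from X, versus 2 from V, 4 from W. No profitable deviation for Bob either.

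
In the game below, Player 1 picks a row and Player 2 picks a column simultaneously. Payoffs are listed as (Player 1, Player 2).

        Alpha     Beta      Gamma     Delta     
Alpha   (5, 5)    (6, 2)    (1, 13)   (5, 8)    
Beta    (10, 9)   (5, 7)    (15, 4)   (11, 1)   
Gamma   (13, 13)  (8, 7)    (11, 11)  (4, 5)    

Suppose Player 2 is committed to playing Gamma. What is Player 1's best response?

With Player 2 fixed at Gamma, Player 1's payoffs are: Alpha → 1, Beta → 15, Gamma → 11.
The maximum is 15, achieved by Beta.

Beta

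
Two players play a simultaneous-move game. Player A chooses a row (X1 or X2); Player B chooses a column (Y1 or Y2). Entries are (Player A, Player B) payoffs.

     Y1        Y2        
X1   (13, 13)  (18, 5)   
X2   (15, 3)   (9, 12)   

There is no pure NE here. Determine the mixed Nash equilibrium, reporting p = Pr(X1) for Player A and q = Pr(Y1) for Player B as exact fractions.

p = 9/17, q = 9/11

In a mixed NE each player is indifferent between their pure strategies, so the opponent's mix sets the indifference.
Player B indifferent between Y1 and Y2: p·13 + (1−p)·3 = p·5 + (1−p)·12 ⟹ 3 + 10p = 12 + (-7)p ⟹ p = 9/17.
Player A indifferent between X1 and X2: q·13 + (1−q)·18 = q·15 + (1−q)·9 ⟹ 18 + (-5)q = 9 + 6q ⟹ q = 9/11.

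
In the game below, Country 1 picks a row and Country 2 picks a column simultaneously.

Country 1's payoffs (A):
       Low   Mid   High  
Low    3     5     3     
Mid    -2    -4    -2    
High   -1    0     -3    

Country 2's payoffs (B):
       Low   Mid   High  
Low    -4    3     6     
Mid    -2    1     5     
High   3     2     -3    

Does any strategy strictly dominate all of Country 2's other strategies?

Check whether one of Country 2's strategies beats all alternatives regardless of what the opponent does.
Low is not dominant: against Low, Mid gives 3 > -4.
Mid is not dominant: against Low, High gives 6 > 3.
High is not dominant: against High, Low gives 3 > -3.
No single strategy is best against every opponent action.

None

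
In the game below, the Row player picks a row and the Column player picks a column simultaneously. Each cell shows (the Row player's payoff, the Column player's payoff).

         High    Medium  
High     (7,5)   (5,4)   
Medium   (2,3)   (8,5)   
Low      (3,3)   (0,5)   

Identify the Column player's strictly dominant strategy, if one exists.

Check whether one of the Column player's strategies beats all alternatives regardless of what the opponent does.
High is not dominant: against Medium, Medium gives 5 > 3.
Medium is not dominant: against High, High gives 5 > 4.
No single strategy is best against every opponent action.

None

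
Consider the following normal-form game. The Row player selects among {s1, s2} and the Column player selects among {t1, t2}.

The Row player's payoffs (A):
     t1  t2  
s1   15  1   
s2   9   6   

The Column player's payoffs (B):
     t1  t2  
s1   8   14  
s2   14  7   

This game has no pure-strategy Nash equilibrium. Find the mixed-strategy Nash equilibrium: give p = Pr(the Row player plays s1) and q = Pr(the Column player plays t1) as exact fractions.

p = 7/13, q = 5/11

In a mixed NE each player is indifferent between their pure strategies, so the opponent's mix sets the indifference.
The Column player indifferent between t1 and t2: p·8 + (1−p)·14 = p·14 + (1−p)·7 ⟹ 14 + (-6)p = 7 + 7p ⟹ p = 7/13.
The Row player indifferent between s1 and s2: q·15 + (1−q)·1 = q·9 + (1−q)·6 ⟹ 1 + 14q = 6 + 3q ⟹ q = 5/11.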